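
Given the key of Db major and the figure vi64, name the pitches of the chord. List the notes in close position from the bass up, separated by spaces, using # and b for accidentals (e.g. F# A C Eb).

F Bb Db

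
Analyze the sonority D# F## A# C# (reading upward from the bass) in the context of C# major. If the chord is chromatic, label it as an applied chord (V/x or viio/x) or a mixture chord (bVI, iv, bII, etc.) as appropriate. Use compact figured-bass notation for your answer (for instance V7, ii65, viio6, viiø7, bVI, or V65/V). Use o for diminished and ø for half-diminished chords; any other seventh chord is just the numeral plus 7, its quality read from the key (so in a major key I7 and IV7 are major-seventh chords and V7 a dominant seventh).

The pitches D#-F##-A#-C# form a dominant seventh chord rooted on D#.
D# is not a diatonic chord root with this quality in C# major, but it lies a perfect fifth above G# (V), so the chord functions as an applied dominant of V.

V7/V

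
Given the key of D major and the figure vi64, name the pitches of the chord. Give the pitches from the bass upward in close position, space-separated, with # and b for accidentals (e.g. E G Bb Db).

The numeral's case and figure indicate a minor triad. In D major its root, the sixth degree, is B.
Stacking thirds from B gives B-D-F#.
The figured bass 64 indicates second inversion, placing the fifth (F#) in the bass: F#-B-D.

F# B D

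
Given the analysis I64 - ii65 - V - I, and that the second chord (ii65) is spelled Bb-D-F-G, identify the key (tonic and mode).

The chord Gm7/Bb is a minor seventh chord rooted on G; its label is ii65.
ii65 on G implies G is the supertonic; that puts the tonic at F, and the lowercase numeral fits major mode.

F major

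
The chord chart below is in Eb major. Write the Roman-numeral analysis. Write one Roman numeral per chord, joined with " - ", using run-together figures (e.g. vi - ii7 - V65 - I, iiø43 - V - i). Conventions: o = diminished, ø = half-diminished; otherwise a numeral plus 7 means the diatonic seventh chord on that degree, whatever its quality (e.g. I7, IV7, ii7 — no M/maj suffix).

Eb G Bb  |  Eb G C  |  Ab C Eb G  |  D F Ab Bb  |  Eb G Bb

I - vi6 - IV7 - V65 - I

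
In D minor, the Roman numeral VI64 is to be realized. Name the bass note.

F

VI in D minor has root Bb; the chord is Bb-D-F.
The figure 64 means second inversion — the fifth is in the bass.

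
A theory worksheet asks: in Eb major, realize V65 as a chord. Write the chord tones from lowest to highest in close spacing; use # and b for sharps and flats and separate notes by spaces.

D F Ab Bb

In Eb major, scale degree 5 is Bb, and the diatonic chord built there is a dominant seventh chord.
Stacking thirds from Bb gives Bb-D-F-Ab.
With the 65 figure the chord is in first inversion; from the bass D upward in close position it reads D-F-Ab-Bb.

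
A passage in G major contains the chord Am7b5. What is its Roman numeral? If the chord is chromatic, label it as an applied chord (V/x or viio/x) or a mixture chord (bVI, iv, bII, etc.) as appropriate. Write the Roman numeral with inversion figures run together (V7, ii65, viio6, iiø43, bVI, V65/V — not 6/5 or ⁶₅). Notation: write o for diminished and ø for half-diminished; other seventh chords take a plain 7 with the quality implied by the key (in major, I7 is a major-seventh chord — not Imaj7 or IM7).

iiø7

The pitches A-C-Eb-G form a half-diminished seventh chord rooted on A.
A is the second degree of G major. This is the half-diminished supertonic seventh, borrowed from the parallel minor.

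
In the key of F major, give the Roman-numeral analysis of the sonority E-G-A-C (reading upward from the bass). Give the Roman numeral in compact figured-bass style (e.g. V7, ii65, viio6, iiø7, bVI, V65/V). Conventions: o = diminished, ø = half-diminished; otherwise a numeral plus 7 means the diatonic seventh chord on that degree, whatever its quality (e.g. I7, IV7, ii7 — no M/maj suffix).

iii43

Stacked in thirds the chord is A-C-E-G: a minor seventh chord on A.
A is scale degree 3 in F major, and a minor seventh chord on that degree is written iii7.
With E in the bass the chord is in second inversion, so the figured bass is 43.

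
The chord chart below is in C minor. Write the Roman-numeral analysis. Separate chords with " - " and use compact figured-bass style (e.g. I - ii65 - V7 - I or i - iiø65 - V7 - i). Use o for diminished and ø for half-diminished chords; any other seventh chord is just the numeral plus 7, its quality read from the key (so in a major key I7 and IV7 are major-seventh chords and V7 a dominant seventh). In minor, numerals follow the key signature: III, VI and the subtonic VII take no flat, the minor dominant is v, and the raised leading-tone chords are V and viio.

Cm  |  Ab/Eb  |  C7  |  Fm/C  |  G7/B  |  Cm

Cm: minor triad on C = scale degree 1 → i.
Ab/Eb has root Ab, degree 6 in C minor, so VI64.
C7: a dominant seventh chord on C, the applied dominant of iv → V7/iv.
Fm/C: minor triad on F = scale degree 4 → iv64.
G7/B has root G, degree 5 in C minor, so V65.
Cm: root C is the tonic; minor triad there is i.

i - VI64 - V7/iv - iv64 - V65 - i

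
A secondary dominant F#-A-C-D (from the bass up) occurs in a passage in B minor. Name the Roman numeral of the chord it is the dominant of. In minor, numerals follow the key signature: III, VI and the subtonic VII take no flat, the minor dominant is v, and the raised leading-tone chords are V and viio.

The chord is a dominant seventh chord on D.
A dominant resolves down a perfect fifth: D → G. In B minor, G is scale degree 6, i.e. VI.

VI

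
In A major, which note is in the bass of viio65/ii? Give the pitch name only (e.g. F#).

The applied chord viio65/ii is rooted on A#: A#-C#-E-G.
The figure 65 means first inversion — the third is in the bass.

C#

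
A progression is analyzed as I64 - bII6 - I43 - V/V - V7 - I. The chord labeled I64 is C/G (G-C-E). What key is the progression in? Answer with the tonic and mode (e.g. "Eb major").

C major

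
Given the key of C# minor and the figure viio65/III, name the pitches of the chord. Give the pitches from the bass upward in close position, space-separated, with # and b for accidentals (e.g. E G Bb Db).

The slash marks an applied leading-tone chord: viio of III. In C# minor, III is E, so the leading tone to it is D#, a half step below.
Building a fully diminished seventh chord on D# gives D#-F#-A-C.
With the 65 figure the chord is in first inversion; from the bass F# upward in close position it reads F#-A-C-D#.

F# A C D#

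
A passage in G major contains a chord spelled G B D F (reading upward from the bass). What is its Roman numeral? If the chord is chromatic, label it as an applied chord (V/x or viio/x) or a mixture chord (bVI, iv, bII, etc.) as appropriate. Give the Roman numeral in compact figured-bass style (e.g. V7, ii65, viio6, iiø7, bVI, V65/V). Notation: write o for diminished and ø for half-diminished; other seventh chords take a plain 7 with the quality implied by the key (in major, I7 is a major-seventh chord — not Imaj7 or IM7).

The pitches G-B-D-F form a dominant seventh chord rooted on G.
G is not a diatonic chord root with this quality in G major, but it lies a perfect fifth above C (IV), so the chord functions as an applied dominant of IV.

V7/IV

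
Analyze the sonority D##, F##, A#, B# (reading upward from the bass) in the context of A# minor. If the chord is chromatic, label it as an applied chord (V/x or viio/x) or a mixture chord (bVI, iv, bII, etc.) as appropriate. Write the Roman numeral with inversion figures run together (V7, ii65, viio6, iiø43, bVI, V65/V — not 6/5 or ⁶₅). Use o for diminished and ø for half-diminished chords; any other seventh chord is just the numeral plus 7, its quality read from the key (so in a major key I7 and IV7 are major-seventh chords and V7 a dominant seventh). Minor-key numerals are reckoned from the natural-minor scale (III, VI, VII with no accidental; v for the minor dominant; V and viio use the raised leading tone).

The pitches B#-D##-F##-A# form a dominant seventh chord rooted on B#.
B# is not a diatonic chord root with this quality in A# minor, but it lies a perfect fifth above E# (V), so the chord functions as an applied dominant of V.
With D## in the bass the chord is in first inversion, so the figured bass is 65.

V65/V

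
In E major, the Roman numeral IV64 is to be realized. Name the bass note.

E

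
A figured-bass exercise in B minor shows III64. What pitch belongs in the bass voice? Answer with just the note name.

A

III in B minor has root D; the chord is D-F#-A.
The figure 64 means second inversion — the fifth is in the bass.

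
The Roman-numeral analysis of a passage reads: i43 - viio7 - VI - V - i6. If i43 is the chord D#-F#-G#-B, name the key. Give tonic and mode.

The chord G#m7/D# is a minor seventh chord rooted on G#; its label is i43.
If G# is scale degree 1 and the mode makes that degree carry a minor seventh chord, the tonic is G# and the mode is minor.

G# minor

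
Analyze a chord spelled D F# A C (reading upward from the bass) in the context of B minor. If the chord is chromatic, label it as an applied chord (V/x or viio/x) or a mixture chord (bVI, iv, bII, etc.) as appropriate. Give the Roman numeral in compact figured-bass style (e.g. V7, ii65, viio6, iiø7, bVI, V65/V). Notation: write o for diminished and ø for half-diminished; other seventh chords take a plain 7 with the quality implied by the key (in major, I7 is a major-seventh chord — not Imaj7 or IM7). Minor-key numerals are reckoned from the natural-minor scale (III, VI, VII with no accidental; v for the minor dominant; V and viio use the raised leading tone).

V7/VI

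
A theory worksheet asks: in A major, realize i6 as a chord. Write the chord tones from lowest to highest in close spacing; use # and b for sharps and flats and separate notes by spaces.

i6 is the minor tonic, borrowed from the parallel minor. In A major that root is A.
So the chord is A-C-E, a minor triad.
The figured bass 6 indicates first inversion, placing the third (C) in the bass: C-E-A.

C E A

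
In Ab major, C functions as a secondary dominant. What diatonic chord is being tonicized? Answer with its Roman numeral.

vi

The chord is a major triad on C.
A dominant resolves down a perfect fifth: C → F. In Ab major, F is scale degree 6, i.e. vi.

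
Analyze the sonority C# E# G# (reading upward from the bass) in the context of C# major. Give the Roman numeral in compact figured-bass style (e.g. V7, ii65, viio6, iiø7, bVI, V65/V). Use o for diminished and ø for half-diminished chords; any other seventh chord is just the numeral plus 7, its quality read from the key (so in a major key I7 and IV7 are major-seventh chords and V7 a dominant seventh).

Stacked in thirds the chord is C#-E#-G#: a major triad on C#.
In C# major, C# is the tonic; the diatonic major triad there is I.

I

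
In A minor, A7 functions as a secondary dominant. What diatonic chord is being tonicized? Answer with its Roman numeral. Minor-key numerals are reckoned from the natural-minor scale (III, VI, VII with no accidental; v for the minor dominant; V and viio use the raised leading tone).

iv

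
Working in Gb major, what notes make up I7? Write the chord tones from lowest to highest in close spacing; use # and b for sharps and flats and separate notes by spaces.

Gb Bb Db F

The numeral's case and figure indicate a major seventh chord. In Gb major its root, scale degree 1, is Gb.
Stacking thirds from Gb gives Gb-Bb-Db-F.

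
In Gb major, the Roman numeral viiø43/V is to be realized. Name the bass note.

The applied chord viiø43/V is rooted on C: C-Eb-Gb-Bb.
The figure 43 means second inversion — the fifth is in the bass.

Gb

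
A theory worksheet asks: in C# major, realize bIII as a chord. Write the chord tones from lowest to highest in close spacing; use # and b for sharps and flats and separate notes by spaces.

E G# B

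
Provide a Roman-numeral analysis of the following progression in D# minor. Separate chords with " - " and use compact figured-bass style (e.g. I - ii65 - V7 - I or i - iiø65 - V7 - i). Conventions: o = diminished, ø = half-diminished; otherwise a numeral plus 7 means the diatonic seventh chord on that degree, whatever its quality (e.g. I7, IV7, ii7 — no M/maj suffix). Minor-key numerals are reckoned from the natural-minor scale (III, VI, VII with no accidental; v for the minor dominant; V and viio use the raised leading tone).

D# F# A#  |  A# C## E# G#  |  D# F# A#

D#-F#-A#: minor triad on D# = scale degree 1 → i.
A#-C##-E#-G# has root A#, degree 5 in D# minor, so V7.
D#-F#-A#: root D# is the tonic; minor triad there is i.

i - V7 - i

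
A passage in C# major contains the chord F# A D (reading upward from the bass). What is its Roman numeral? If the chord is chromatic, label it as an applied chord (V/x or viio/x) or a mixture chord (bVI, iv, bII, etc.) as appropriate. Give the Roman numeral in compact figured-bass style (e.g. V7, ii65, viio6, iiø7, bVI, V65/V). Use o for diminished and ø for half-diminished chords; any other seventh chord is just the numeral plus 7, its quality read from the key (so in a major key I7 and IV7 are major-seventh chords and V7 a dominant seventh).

Stacked in thirds the chord is D-F#-A: a major triad on D.
D is the lowered second degree of C# major (diatonic 2 would be D#). This is the Neapolitan sixth — a major triad on the lowered second degree, here in its customary first inversion.
With F# in the bass the chord is in first inversion, so the figured bass is 6.

bII6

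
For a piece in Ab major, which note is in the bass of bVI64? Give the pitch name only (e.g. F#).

Cb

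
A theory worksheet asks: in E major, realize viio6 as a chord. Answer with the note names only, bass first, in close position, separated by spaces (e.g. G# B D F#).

In E major, the leading tone is D#, and the diatonic chord built there is a diminished triad.
Stacking thirds from D# gives D#-F#-A.
The figured bass 6 indicates first inversion, placing the third (F#) in the bass: F#-A-D#.

F# A D#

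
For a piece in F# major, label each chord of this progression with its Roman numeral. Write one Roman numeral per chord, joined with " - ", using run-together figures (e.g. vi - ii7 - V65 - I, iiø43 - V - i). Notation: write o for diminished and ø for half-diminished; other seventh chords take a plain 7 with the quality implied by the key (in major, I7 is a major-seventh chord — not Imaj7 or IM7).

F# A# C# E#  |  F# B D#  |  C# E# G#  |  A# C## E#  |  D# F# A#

F#-A#-C#-E# has root F#, degree 1 in F# major, so I7.
F#-B-D#: major triad on B = scale degree 4 → IV64.
C#-E#-G#: major triad on C# = scale degree 5 → V.
A#-C##-E# is the secondary dominant of vi (major triad on A#): V/vi.
D#-F#-A# has root D#, degree 6 in F# major, so vi.

I7 - IV64 - V - V/vi - vi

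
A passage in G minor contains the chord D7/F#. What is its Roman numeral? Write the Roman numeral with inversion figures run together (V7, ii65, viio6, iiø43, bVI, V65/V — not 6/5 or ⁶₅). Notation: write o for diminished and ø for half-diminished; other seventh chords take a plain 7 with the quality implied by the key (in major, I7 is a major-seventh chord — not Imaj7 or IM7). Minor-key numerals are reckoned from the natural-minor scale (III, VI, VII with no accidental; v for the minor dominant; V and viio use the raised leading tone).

V65

Stacked in thirds the chord is D-F#-A-C: a dominant seventh chord on D.
In G minor, D is the dominant; the diatonic dominant seventh chord there is V7.
With F# in the bass the chord is in first inversion, so the figured bass is 65.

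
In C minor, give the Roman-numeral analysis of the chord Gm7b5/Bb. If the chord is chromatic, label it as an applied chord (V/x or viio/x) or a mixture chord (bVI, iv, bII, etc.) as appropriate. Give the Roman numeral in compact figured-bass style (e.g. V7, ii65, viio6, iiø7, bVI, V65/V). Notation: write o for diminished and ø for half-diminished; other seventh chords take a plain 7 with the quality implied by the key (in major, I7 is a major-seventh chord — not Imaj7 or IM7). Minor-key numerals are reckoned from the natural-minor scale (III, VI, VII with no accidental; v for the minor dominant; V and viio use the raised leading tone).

The pitches G-Bb-Db-F form a half-diminished seventh chord rooted on G.
G sits a half step below Ab (VI in C minor); a diminished chord there is the applied leading-tone chord of VI.
With Bb in the bass the chord is in first inversion, so the figured bass is 65.

viiø65/VI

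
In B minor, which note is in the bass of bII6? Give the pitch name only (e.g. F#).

bII in B minor has root C; the chord is C-E-G.
The figure 6 means first inversion — the third is in the bass.

E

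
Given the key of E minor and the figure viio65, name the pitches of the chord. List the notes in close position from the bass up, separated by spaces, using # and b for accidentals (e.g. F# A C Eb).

In E minor, the leading-tone chord is built on the raised seventh degree, D#.
That chord is spelled D#-F#-A-C.
With the 65 figure the chord is in first inversion; from the bass F# upward in close position it reads F#-A-C-D#.

F# A C D#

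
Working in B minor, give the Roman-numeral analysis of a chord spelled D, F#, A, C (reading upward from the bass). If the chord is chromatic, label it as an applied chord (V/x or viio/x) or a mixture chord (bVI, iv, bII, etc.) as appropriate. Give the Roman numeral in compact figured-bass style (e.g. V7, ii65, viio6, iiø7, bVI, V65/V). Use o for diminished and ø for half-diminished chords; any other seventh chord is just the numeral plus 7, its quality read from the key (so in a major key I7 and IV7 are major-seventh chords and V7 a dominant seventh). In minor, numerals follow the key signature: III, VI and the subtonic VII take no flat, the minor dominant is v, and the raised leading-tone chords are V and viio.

Stacked in thirds the chord is D-F#-A-C: a dominant seventh chord on D.
D is not a diatonic chord root with this quality in B minor, but it lies a perfect fifth above G (VI), so the chord functions as an applied dominant of VI.

V7/VI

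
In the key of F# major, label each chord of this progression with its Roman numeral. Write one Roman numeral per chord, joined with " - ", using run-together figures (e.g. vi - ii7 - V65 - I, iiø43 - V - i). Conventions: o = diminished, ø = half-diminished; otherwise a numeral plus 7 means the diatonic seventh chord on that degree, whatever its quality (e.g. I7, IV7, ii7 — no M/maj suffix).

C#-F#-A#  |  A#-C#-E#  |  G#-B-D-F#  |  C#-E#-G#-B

C#-F#-A#: root F# is the tonic; major triad there is I64.
A#-C#-E#: root A# is the mediant; minor triad there is iii.
G#-B-D-F#: half-diminished seventh chord on G# — chromatic; iiø7 (borrowed from the parallel minor).
C#-E#-G#-B has root C#, degree 5 in F# major, so V7.

I64 - iii - iiø7 - V7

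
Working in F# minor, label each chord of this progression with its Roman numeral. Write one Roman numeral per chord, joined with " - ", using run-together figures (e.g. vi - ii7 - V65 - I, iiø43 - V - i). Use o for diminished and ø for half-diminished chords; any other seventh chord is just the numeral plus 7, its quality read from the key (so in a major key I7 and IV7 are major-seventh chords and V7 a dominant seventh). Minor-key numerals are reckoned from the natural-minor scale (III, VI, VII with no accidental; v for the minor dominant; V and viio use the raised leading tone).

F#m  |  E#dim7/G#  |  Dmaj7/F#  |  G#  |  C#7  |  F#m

i - viio65 - VI65 - V/V - V7 - i

F#m has root F#, degree 1 in F# minor, so i.
E#dim7/G#: root E# is the leading tone; fully diminished seventh chord there is viio65.
Dmaj7/F#: root D is the submediant; major seventh chord there is VI65.
G# is the secondary dominant of V (major triad on G#): V/V.
C#7: root C# is the dominant; dominant seventh chord there is V7.
F#m: minor triad on F# = scale degree 1 → i.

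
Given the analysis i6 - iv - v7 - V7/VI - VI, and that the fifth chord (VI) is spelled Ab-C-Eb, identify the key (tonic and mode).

C minor

The anchor chord is a major triad on Ab, labeled VI.
If Ab is scale degree 6 and the mode makes that degree carry a major triad, the tonic is C and the mode is minor.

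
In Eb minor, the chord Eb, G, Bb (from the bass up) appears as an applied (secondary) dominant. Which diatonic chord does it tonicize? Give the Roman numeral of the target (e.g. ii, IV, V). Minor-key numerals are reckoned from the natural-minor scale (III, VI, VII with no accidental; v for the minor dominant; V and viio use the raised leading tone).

iv

The chord is a major triad on Eb.
A dominant resolves down a perfect fifth: Eb → Ab. In Eb minor, Ab is scale degree 4, i.e. iv.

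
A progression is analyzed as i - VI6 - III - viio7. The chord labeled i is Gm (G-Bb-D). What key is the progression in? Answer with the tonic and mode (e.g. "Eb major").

G minor

The anchor chord is a minor triad on G, labeled i.
If G is scale degree 1 and the mode makes that degree carry a minor triad, the tonic is G and the mode is minor.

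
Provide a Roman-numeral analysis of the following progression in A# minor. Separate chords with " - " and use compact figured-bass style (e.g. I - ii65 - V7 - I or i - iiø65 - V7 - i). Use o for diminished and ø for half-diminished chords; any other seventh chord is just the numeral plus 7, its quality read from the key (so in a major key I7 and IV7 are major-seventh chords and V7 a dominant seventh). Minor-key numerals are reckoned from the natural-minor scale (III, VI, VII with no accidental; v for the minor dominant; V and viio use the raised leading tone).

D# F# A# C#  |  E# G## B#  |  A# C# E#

D#-F#-A#-C#: root D# is the subdominant; minor seventh chord there is iv7.
E#-G##-B#: major triad on E# = scale degree 5 → V.
A#-C#-E#: minor triad on A# = scale degree 1 → i.

iv7 - V - i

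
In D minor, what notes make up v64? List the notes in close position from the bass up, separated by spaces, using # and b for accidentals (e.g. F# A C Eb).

In D minor, the dominant is A, and the diatonic chord built there is a minor triad.
That chord is spelled A-C-E.
The figured bass 64 indicates second inversion, placing the fifth (E) in the bass: E-A-C.

E A C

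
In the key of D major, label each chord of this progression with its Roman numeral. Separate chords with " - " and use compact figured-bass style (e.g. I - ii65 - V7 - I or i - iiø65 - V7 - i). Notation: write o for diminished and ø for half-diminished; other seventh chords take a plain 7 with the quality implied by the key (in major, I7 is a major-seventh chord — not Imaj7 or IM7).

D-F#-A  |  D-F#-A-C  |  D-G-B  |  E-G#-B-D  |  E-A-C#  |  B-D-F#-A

I - V7/IV - IV64 - V7/V - V64 - vi7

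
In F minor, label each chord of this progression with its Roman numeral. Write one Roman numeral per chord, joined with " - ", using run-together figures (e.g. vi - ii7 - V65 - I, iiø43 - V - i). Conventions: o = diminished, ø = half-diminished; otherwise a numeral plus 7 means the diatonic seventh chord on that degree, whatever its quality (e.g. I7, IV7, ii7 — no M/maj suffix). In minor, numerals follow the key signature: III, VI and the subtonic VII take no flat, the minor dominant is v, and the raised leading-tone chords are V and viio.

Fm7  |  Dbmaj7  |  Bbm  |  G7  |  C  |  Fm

i7 - VI7 - iv - V7/V - V - i

Fm7 has root F, degree 1 in F minor, so i7.
Dbmaj7: major seventh chord on Db = scale degree 6 → VI7.
Bbm: root Bb is the subdominant; minor triad there is iv.
G7 is the secondary dominant of V (dominant seventh chord on G): V7/V.
C: major triad on C = scale degree 5 → V.
Fm has root F, degree 1 in F minor, so i.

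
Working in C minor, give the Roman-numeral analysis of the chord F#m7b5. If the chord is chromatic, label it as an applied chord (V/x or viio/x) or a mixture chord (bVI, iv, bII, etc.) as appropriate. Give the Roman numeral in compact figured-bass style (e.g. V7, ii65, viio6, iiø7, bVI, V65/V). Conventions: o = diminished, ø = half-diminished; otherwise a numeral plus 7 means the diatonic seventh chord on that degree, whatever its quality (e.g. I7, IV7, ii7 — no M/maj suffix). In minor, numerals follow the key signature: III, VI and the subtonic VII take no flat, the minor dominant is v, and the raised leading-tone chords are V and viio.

Stacked in thirds the chord is F#-A-C-E: a half-diminished seventh chord on F#.
F# sits a half step below G (V in C minor); a diminished chord there is the applied leading-tone chord of V.

viiø7/V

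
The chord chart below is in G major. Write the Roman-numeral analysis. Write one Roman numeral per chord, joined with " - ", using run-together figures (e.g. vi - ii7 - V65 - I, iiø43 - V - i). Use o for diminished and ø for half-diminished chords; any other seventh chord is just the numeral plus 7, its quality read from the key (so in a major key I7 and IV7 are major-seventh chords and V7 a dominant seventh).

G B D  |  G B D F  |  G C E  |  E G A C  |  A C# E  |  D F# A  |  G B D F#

G-B-D: root G is the tonic; major triad there is I.
G-B-D-F: chromatic; G is V of IV, so V7/IV.
G-C-E: major triad on C = scale degree 4 → IV64.
E-G-A-C: minor seventh chord on A = scale degree 2 → ii43.
A-C#-E: a major triad on A, the applied dominant of V → V/V.
D-F#-A: major triad on D = scale degree 5 → V.
G-B-D-F# has root G, degree 1 in G major, so I7.

I - V7/IV - IV64 - ii43 - V/V - V - I7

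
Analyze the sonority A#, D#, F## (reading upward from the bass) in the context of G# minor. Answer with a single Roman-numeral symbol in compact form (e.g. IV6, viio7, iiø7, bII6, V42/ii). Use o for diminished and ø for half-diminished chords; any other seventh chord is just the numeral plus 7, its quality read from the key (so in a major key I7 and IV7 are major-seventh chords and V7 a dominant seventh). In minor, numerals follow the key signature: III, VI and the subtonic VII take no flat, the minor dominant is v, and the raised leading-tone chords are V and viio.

Stacked in thirds the chord is D#-F##-A#: a major triad on D#.
In G# minor, D# is the dominant; the diatonic major triad there is V.
With A# in the bass the chord is in second inversion, so the figured bass is 64.

V64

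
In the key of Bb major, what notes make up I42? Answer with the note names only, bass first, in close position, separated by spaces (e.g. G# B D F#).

A Bb D F

In Bb major, scale degree 1 is Bb, and the diatonic chord built there is a major seventh chord.
Stacking thirds from Bb gives Bb-D-F-A.
With the 42 figure the chord is in third inversion; from the bass A upward in close position it reads A-Bb-D-F.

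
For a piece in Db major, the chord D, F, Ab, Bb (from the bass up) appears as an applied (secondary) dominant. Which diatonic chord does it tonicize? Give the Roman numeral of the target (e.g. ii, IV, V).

The chord is a dominant seventh chord on Bb.
A dominant resolves down a perfect fifth: Bb → Eb. In Db major, Eb is scale degree 2, i.e. ii.

ii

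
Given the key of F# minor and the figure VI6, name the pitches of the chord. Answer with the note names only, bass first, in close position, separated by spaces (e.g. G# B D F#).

F# A D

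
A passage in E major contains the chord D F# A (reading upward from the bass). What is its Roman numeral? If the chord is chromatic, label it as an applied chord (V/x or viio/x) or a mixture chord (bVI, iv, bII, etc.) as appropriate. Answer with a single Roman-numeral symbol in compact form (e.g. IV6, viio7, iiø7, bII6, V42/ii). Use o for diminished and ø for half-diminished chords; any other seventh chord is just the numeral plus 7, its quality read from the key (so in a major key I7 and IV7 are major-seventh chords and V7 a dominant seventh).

Stacked in thirds the chord is D-F#-A: a major triad on D.
D is the lowered seventh degree of E major (diatonic 7 would be D#). This is a major triad on the lowered seventh degree (the subtonic), borrowed from the parallel minor.

bVII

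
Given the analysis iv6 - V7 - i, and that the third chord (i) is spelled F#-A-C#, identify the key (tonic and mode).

The chord F#m is a minor triad rooted on F#; its label is i.
If F# is scale degree 1 and the mode makes that degree carry a minor triad, the tonic is F# and the mode is minor.

F# minor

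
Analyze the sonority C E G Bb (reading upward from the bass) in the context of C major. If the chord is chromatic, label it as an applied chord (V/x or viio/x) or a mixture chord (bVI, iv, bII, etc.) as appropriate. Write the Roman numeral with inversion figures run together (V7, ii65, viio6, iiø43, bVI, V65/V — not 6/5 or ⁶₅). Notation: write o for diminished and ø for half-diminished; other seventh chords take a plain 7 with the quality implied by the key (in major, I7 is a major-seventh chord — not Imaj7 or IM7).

V7/IV

The pitches C-E-G-Bb form a dominant seventh chord rooted on C.
C is not a diatonic chord root with this quality in C major, but it lies a perfect fifth above F (IV), so the chord functions as an applied dominant of IV.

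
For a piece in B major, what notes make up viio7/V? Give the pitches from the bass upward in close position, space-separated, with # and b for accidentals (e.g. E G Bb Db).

E# G# B D

viio7/V is a secondary leading-tone chord. The target V is F# in B major; the applied chord is rooted a semitone below, on E#.
Building a fully diminished seventh chord on E# gives E#-G#-B-D.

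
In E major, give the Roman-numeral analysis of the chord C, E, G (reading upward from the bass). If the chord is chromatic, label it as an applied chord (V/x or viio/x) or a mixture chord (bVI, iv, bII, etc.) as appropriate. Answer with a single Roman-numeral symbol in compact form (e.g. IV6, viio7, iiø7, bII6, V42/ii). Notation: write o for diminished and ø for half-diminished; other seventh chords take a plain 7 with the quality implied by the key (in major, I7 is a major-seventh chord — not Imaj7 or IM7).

bVI

Stacked in thirds the chord is C-E-G: a major triad on C.
C is the lowered sixth degree of E major (diatonic 6 would be C#). This is a major triad on the lowered sixth degree, borrowed from the parallel minor.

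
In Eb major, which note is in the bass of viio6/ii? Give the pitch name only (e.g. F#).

G

The applied chord viio6/ii is rooted on E: E-G-Bb.
The figure 6 means first inversion — the third is in the bass.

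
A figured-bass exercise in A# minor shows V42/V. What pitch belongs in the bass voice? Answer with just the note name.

A#

The applied chord V42/V is rooted on B#: B#-D##-F##-A#.
The figure 42 means third inversion — the seventh is in the bass.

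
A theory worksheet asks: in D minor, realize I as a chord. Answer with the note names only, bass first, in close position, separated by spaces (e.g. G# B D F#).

D F# A

I is the major tonic (Picardy third), borrowed from the parallel major. In D minor that root is D.
So the chord is D-F#-A, a major triad.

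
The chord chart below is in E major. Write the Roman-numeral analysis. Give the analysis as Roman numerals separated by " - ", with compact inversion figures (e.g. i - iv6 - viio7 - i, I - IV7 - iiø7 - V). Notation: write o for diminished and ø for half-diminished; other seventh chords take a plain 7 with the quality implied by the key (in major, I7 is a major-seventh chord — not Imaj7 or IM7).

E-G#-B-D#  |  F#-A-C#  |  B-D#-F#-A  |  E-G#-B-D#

I7 - ii - V7 - I7

E-G#-B-D# has root E, degree 1 in E major, so I7.
F#-A-C#: root F# is the supertonic; minor triad there is ii.
B-D#-F#-A: dominant seventh chord on B = scale degree 5 → V7.
E-G#-B-D# has root E, degree 1 in E major, so I7.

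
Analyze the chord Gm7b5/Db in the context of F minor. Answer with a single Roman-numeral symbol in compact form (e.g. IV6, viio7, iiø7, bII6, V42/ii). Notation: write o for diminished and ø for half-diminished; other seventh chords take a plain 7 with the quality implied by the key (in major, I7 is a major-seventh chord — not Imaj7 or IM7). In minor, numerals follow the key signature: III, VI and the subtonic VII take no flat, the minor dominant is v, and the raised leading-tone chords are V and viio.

The pitches G-Bb-Db-F form a half-diminished seventh chord rooted on G.
In F minor, G is the supertonic; the diatonic half-diminished seventh chord there is iiø7.
With Db in the bass the chord is in second inversion, so the figured bass is 43.

iiø43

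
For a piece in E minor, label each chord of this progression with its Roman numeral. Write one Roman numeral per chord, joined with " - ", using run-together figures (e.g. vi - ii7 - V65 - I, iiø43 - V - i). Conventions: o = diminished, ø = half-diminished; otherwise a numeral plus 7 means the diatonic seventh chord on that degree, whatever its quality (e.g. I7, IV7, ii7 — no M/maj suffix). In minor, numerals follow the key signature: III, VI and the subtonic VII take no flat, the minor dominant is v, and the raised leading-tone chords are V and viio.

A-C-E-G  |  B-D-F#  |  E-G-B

iv7 - v - i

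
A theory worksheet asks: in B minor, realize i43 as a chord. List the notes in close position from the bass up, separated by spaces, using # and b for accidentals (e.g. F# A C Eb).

The numeral's case and figure indicate a minor seventh chord. In B minor its root, the tonic, is B.
That chord is spelled B-D-F#-A.
With the 43 figure the chord is in second inversion; from the bass F# upward in close position it reads F#-A-B-D.

F# A B D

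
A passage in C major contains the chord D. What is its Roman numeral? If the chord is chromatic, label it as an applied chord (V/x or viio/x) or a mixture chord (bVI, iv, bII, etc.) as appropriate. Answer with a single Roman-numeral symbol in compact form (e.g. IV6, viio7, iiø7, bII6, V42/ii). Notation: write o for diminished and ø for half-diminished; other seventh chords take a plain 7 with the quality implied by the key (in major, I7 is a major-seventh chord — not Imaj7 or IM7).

Stacked in thirds the chord is D-F#-A: a major triad on D.
D is not a diatonic chord root with this quality in C major, but it lies a perfect fifth above G (V), so the chord functions as an applied dominant of V.

V/V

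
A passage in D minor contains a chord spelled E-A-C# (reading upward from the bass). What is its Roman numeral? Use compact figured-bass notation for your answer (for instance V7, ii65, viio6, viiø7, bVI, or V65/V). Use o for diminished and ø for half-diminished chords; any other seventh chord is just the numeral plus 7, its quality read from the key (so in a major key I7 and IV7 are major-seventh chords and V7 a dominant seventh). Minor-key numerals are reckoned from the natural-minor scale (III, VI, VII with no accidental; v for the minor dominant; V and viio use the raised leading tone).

V64

The pitches A-C#-E form a major triad rooted on A.
A is scale degree 5 in D minor, and a major triad on that degree is written V.
With E in the bass the chord is in second inversion, so the figured bass is 64.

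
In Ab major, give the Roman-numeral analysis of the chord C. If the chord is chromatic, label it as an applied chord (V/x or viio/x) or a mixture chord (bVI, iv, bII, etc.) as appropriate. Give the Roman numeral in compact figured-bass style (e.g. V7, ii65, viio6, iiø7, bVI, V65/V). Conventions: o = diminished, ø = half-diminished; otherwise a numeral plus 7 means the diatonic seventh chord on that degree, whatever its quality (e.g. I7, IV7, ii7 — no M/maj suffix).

V/vi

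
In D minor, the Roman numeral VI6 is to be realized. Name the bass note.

D

VI in D minor has root Bb; the chord is Bb-D-F.
The figure 6 means first inversion — the third is in the bass.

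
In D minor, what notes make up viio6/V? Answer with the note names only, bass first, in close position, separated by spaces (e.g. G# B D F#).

viio6/V is a secondary leading-tone chord. The target V is A in D minor; the applied chord is rooted a semitone below, on G#.
Building a diminished triad on G# gives G#-B-D.
With the 6 figure the chord is in first inversion; from the bass B upward in close position it reads B-D-G#.

B D G#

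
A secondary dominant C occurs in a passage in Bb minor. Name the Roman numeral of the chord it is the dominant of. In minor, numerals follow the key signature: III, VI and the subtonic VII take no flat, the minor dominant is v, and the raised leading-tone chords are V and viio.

V

The chord is a major triad on C.
A dominant resolves down a perfect fifth: C → F. In Bb minor, F is scale degree 5, i.e. V.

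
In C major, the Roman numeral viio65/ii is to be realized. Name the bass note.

E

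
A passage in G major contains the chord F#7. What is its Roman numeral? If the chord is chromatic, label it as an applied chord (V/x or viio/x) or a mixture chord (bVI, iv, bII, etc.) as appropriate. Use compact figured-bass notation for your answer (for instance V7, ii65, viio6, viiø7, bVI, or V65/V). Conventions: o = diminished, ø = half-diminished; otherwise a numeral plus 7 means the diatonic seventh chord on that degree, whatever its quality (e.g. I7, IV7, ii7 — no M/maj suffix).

Stacked in thirds the chord is F#-A#-C#-E: a dominant seventh chord on F#.
F# is not a diatonic chord root with this quality in G major, but it lies a perfect fifth above B (iii), so the chord functions as an applied dominant of iii.

V7/iii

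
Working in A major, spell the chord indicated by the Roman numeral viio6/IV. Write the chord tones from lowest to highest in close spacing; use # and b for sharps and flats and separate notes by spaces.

viio6/IV is a secondary leading-tone chord. The target IV is D in A major; the applied chord is rooted a semitone below, on C#.
Building a diminished triad on C# gives C#-E-G.
The figured bass 6 indicates first inversion, placing the third (E) in the bass: E-G-C#.

E G C#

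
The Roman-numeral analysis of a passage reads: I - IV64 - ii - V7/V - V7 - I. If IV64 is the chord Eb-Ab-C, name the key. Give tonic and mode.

The chord Ab/Eb is a major triad rooted on Ab; its label is IV64.
Counting down 3 scale steps from Ab places the tonic on Eb; a major triad on degree 4 is diatonic only in major.

Eb major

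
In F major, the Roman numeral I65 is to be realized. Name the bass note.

A

I in F major has root F; the chord is F-A-C-E.
The figure 65 means first inversion — the third is in the bass.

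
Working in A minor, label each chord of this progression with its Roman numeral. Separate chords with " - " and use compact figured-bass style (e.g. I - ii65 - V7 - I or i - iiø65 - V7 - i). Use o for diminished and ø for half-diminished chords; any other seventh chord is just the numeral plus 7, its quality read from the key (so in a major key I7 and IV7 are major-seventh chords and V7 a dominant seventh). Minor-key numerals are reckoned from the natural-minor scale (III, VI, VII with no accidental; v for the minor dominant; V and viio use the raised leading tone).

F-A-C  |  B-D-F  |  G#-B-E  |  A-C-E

F-A-C: root F is the submediant; major triad there is VI.
B-D-F: root B is the supertonic; diminished triad there is iio.
G#-B-E: major triad on E = scale degree 5 → V6.
A-C-E: minor triad on A = scale degree 1 → i.

VI - iio - V6 - i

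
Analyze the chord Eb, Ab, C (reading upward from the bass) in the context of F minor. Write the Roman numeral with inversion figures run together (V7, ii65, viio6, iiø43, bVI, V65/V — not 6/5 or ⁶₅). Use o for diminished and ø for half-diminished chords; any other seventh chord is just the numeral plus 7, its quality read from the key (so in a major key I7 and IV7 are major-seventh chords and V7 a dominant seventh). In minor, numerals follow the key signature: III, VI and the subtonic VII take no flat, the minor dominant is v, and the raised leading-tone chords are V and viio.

III64

Stacked in thirds the chord is Ab-C-Eb: a major triad on Ab.
In F minor, Ab is the mediant; the diatonic major triad there is III.
With Eb in the bass the chord is in second inversion, so the figured bass is 64.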